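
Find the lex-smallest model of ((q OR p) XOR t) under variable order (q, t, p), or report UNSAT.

q=0, t=0, p=1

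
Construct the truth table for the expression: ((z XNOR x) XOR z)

z | x | Output
--------------
0 | 0 | 1
0 | 1 | 0
1 | 0 | 1
1 | 1 | 0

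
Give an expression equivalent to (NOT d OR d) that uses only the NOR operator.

(((d NOR d) NOR d) NOR ((d NOR d) NOR d))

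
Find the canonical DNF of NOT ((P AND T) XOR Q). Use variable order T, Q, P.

(NOT T AND NOT Q AND NOT P) OR (NOT T AND NOT Q AND P) OR (T AND NOT Q AND NOT P) OR (T AND Q AND P)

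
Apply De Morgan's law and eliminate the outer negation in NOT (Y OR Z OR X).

NOT Y AND NOT Z AND NOT X
De Morgan's: NOT(OR of terms) = AND of negations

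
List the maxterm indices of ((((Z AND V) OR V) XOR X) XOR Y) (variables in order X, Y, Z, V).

ΠM(0, 2, 5, 7, 9, 11, 12, 14) = (X OR Y OR Z OR V) AND (X OR Y OR NOT Z OR V) AND (X OR NOT Y OR Z OR NOT V) AND (X OR NOT Y OR NOT Z OR NOT V) AND (NOT X OR Y OR Z OR NOT V) AND (NOT X OR Y OR NOT Z OR NOT V) AND (NOT X OR NOT Y OR Z OR V) AND (NOT X OR NOT Y OR NOT Z OR V)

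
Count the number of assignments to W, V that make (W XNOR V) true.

Satisfying assignments: (0,0), (1,1)
Count: 2 out of 4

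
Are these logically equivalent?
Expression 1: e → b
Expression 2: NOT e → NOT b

No, Inverse is not equivalent to original (counterexample: e=0, b=1, c=0)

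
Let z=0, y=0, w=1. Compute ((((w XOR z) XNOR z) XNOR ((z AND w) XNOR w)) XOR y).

Substituting: ((((1 XOR 0) XNOR 0) XNOR ((0 AND 1) XNOR 1)) XOR 0)
= 1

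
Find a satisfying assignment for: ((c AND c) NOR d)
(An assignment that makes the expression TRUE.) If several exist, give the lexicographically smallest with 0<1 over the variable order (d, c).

d=0, c=0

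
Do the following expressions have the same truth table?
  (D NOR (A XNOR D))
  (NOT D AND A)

Yes, they are equivalent — the two output columns agree on all 4 assignments:
D | A | Expression 1 | Expression 2
-----------------------------------
0 | 0 | 0 | 0
0 | 1 | 1 | 1
1 | 0 | 0 | 0
1 | 1 | 0 | 0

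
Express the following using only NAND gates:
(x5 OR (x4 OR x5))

((x5 NAND x5) NAND (((x4 NAND x4) NAND (x5 NAND x5)) NAND ((x4 NAND x4) NAND (x5 NAND x5))))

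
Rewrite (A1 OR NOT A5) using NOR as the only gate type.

((A1 NOR (A5 NOR A5)) NOR (A1 NOR (A5 NOR A5)))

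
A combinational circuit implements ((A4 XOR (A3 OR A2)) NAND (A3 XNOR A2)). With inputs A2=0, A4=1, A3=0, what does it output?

Substituting: ((1 XOR (0 OR 0)) NAND (0 XNOR 0))
= 0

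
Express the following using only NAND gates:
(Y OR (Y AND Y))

((Y NAND Y) NAND (((Y NAND Y) NAND (Y NAND Y)) NAND ((Y NAND Y) NAND (Y NAND Y))))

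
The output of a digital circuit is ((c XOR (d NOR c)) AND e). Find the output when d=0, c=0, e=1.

Substituting: ((0 XOR (0 NOR 0)) AND 1)
= 1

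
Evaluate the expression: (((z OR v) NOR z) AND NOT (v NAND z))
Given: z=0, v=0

Substituting: (((0 OR 0) NOR 0) AND NOT (0 NAND 0))
= 0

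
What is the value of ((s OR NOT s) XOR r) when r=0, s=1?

Substituting: ((1 OR NOT 1) XOR 0)
= 1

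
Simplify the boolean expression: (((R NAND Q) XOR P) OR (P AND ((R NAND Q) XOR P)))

By absorption (E OR (E AND v) = E):
= ((R NAND Q) XOR P)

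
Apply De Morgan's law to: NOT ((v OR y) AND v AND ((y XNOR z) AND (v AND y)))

NOT (v OR y) OR NOT v OR NOT ((y XNOR z) AND (v AND y))
De Morgan's: NOT(AND of terms) = OR of negations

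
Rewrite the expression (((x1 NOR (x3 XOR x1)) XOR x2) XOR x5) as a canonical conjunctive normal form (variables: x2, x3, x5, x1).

(x2 OR x3 OR x5 OR NOT x1) AND (x2 OR x3 OR NOT x5 OR x1) AND (x2 OR NOT x3 OR x5 OR x1) AND (x2 OR NOT x3 OR x5 OR NOT x1) AND (NOT x2 OR x3 OR x5 OR x1) AND (NOT x2 OR x3 OR NOT x5 OR NOT x1) AND (NOT x2 OR NOT x3 OR NOT x5 OR x1) AND (NOT x2 OR NOT x3 OR NOT x5 OR NOT x1)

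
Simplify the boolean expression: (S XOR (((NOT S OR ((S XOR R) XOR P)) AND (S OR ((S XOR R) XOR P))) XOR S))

By XOR self-cancellation ((E XOR v) XOR v = E) then distribution ((E OR v) AND (E OR NOT v) = E):
= ((S XOR R) XOR P)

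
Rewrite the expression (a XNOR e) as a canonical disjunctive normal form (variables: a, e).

(NOT a AND NOT e) OR (a AND e)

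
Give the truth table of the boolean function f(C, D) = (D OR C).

C | D | Output
--------------
0 | 0 | 0
0 | 1 | 1
1 | 0 | 1
1 | 1 | 1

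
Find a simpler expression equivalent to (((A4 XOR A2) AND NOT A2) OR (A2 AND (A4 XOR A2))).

By distribution ((E AND v) OR (E AND NOT v) = E):
= (A4 XOR A2)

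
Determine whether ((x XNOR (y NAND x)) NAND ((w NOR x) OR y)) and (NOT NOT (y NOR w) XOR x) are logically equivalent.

No. Counterexample: with w=0, y=0, x=1, Expression 1 = 1 but Expression 2 = 0.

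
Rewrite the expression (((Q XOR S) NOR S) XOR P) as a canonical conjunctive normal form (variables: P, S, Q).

(P OR S OR NOT Q) AND (P OR NOT S OR Q) AND (P OR NOT S OR NOT Q) AND (NOT P OR S OR Q)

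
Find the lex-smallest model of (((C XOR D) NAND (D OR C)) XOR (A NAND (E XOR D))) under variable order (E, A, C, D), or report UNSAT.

E=0, A=0, C=0, D=1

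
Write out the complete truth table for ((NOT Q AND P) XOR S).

P | Q | S | Output
------------------
0 | 0 | 0 | 0
0 | 0 | 1 | 1
0 | 1 | 0 | 0
0 | 1 | 1 | 1
1 | 0 | 0 | 1
1 | 0 | 1 | 0
1 | 1 | 0 | 0
1 | 1 | 1 | 1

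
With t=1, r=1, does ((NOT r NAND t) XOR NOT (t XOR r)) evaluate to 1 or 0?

Substituting: ((NOT 1 NAND 1) XOR NOT (1 XOR 1))
= 0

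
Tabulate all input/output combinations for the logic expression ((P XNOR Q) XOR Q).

P | Q | Output
--------------
0 | 0 | 1
0 | 1 | 1
1 | 0 | 0
1 | 1 | 0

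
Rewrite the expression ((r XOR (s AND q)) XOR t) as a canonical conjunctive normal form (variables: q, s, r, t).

(q OR s OR r OR t) AND (q OR s OR NOT r OR NOT t) AND (q OR NOT s OR r OR t) AND (q OR NOT s OR NOT r OR NOT t) AND (NOT q OR s OR r OR t) AND (NOT q OR s OR NOT r OR NOT t) AND (NOT q OR NOT s OR r OR NOT t) AND (NOT q OR NOT s OR NOT r OR t)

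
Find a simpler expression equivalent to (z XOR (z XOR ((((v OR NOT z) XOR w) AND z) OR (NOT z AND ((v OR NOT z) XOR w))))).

By XOR self-cancellation ((E XOR v) XOR v = E) then distribution ((E AND v) OR (E AND NOT v) = E):
= ((v OR NOT z) XOR w)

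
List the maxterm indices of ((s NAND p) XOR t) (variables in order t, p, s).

ΠM(3, 4, 5, 6) = (t OR NOT p OR NOT s) AND (NOT t OR p OR s) AND (NOT t OR p OR NOT s) AND (NOT t OR NOT p OR s)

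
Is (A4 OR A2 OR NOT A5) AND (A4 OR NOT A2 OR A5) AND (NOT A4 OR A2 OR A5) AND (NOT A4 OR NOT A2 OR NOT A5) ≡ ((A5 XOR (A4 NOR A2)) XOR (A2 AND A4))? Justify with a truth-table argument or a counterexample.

Yes, they are equivalent — the two output columns agree on all 8 assignments:
A4 | A2 | A5 | Expression 1 | Expression 2
------------------------------------------
0 | 0 | 0 | 1 | 1
0 | 0 | 1 | 0 | 0
0 | 1 | 0 | 0 | 0
0 | 1 | 1 | 1 | 1
1 | 0 | 0 | 0 | 0
1 | 0 | 1 | 1 | 1
1 | 1 | 0 | 1 | 1
1 | 1 | 1 | 0 | 0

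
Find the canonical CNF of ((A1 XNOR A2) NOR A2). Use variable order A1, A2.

(A1 OR A2) AND (A1 OR NOT A2) AND (NOT A1 OR NOT A2)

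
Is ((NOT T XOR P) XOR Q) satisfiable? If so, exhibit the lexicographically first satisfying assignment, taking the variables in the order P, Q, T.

P=0, Q=0, T=0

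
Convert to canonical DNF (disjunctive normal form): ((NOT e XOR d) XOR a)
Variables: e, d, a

(NOT e AND NOT d AND NOT a) OR (NOT e AND d AND a) OR (e AND NOT d AND a) OR (e AND d AND NOT a)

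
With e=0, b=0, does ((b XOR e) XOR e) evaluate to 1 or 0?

Substituting: ((0 XOR 0) XOR 0)
= 0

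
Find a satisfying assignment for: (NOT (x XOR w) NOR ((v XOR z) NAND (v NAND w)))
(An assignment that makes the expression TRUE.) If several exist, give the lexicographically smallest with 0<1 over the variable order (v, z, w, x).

v=0, z=1, w=0, x=1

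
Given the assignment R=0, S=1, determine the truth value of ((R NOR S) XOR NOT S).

Substituting: ((0 NOR 1) XOR NOT 1)
= 0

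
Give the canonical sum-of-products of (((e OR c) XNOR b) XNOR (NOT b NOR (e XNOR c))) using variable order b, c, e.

Σm(1, 2, 3, 4, 5, 6) = (NOT b AND NOT c AND e) OR (NOT b AND c AND NOT e) OR (NOT b AND c AND e) OR (b AND NOT c AND NOT e) OR (b AND NOT c AND e) OR (b AND c AND NOT e)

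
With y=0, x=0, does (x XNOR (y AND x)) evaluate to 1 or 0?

Substituting: (0 XNOR (0 AND 0))
= 1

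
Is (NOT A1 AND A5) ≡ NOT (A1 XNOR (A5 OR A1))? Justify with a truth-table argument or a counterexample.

Yes, they are equivalent — the two output columns agree on all 4 assignments:
A1 | A5 | Expression 1 | Expression 2
-------------------------------------
0 | 0 | 0 | 0
0 | 1 | 1 | 1
1 | 0 | 0 | 0
1 | 1 | 0 | 0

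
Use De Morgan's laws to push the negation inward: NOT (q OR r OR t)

NOT q AND NOT r AND NOT t
De Morgan's: NOT(OR of terms) = AND of negations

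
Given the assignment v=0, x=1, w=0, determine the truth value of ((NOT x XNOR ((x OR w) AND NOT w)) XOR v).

Substituting: ((NOT 1 XNOR ((1 OR 0) AND NOT 0)) XOR 0)
= 0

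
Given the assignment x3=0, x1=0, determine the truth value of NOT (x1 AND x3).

Substituting: NOT (0 AND 0)
= 1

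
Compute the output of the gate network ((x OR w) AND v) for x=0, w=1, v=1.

Substituting: ((0 OR 1) AND 1)
= 1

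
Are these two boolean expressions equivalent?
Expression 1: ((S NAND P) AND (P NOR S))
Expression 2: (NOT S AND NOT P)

Yes, they are equivalent — the two output columns agree on all 4 assignments:
S | P | Expression 1 | Expression 2
-----------------------------------
0 | 0 | 1 | 1
0 | 1 | 0 | 0
1 | 0 | 0 | 0
1 | 1 | 0 | 0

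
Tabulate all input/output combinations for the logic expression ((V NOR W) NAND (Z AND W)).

V | W | Z | Output
------------------
0 | 0 | 0 | 1
0 | 0 | 1 | 1
0 | 1 | 0 | 1
0 | 1 | 1 | 1
1 | 0 | 0 | 1
1 | 0 | 1 | 1
1 | 1 | 0 | 1
1 | 1 | 1 | 1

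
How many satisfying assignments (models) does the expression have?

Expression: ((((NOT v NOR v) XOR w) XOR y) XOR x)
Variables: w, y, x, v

Satisfying assignments: (0,0,1,0), (0,0,1,1), (0,1,0,0), (0,1,0,1), (1,0,0,0), (1,0,0,1), (1,1,1,0), (1,1,1,1)
Count: 8 out of 16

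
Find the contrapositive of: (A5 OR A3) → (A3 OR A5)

Contrapositive: NOT (A3 OR A5) → NOT (A5 OR A3)
Note: A statement and its contrapositive are logically equivalent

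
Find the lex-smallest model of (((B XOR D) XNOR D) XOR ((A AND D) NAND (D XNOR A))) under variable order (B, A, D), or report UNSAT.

B=0, A=1, D=1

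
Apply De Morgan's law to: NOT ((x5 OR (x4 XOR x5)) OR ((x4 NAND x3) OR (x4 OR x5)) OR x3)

NOT (x5 OR (x4 XOR x5)) AND NOT ((x4 NAND x3) OR (x4 OR x5)) AND NOT x3
De Morgan's: NOT(OR of terms) = AND of negations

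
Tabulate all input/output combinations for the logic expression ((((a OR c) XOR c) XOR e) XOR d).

e | a | d | c | Output
----------------------
0 | 0 | 0 | 0 | 0
0 | 0 | 0 | 1 | 0
0 | 0 | 1 | 0 | 1
0 | 0 | 1 | 1 | 1
0 | 1 | 0 | 0 | 1
0 | 1 | 0 | 1 | 0
0 | 1 | 1 | 0 | 0
0 | 1 | 1 | 1 | 1
1 | 0 | 0 | 0 | 1
1 | 0 | 0 | 1 | 1
1 | 0 | 1 | 0 | 0
1 | 0 | 1 | 1 | 0
1 | 1 | 0 | 0 | 0
1 | 1 | 0 | 1 | 1
1 | 1 | 1 | 0 | 1
1 | 1 | 1 | 1 | 0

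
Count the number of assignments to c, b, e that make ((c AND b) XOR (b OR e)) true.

Satisfying assignments: (0,0,1), (0,1,0), (0,1,1), (1,0,1)
Count: 4 out of 8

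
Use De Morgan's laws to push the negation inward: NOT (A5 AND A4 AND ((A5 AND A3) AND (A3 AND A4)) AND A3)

NOT A5 OR NOT A4 OR NOT ((A5 AND A3) AND (A3 AND A4)) OR NOT A3
De Morgan's: NOT(AND of terms) = OR of negations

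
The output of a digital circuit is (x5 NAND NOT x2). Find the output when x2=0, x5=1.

Substituting: (1 NAND NOT 0)
= 0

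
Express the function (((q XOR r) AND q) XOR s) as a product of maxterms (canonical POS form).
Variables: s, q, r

ΠM(0, 1, 3, 6) = (s OR q OR r) AND (s OR q OR NOT r) AND (s OR NOT q OR NOT r) AND (NOT s OR NOT q OR r)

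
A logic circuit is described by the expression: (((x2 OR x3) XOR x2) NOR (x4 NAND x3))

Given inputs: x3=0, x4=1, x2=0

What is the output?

Substituting: (((0 OR 0) XOR 0) NOR (1 NAND 0))
= 0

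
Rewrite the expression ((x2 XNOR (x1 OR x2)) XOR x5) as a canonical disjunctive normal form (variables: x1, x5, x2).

(NOT x1 AND NOT x5 AND NOT x2) OR (NOT x1 AND NOT x5 AND x2) OR (x1 AND NOT x5 AND x2) OR (x1 AND x5 AND NOT x2)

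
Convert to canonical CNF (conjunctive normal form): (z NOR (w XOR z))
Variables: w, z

(w OR NOT z) AND (NOT w OR z) AND (NOT w OR NOT z)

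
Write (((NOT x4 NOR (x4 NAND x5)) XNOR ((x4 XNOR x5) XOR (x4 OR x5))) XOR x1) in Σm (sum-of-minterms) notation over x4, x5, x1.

Σm(1, 3, 5, 7) = (NOT x4 AND NOT x5 AND x1) OR (NOT x4 AND x5 AND x1) OR (x4 AND NOT x5 AND x1) OR (x4 AND x5 AND x1)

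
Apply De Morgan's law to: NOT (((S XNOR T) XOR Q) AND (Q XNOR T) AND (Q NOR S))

NOT ((S XNOR T) XOR Q) OR NOT (Q XNOR T) OR NOT (Q NOR S)
De Morgan's: NOT(AND of terms) = OR of negations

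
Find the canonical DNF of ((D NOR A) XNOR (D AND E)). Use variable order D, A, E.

(NOT D AND A AND NOT E) OR (NOT D AND A AND E) OR (D AND NOT A AND NOT E) OR (D AND A AND NOT E)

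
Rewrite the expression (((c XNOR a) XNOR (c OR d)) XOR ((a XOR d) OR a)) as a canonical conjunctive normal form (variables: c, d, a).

(c OR d OR a) AND (c OR d OR NOT a) AND (c OR NOT d OR a) AND (NOT c OR d OR a) AND (NOT c OR d OR NOT a) AND (NOT c OR NOT d OR NOT a)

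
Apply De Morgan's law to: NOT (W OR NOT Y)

NOT W AND Y
De Morgan's: NOT(OR of terms) = AND of negations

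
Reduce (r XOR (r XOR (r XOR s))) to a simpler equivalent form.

By XOR self-cancellation ((E XOR v) XOR v = E):
= (r XOR s)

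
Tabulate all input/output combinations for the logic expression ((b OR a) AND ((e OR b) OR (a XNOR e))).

e | a | b | Output
------------------
0 | 0 | 0 | 0
0 | 0 | 1 | 1
0 | 1 | 0 | 0
0 | 1 | 1 | 1
1 | 0 | 0 | 0
1 | 0 | 1 | 1
1 | 1 | 0 | 1
1 | 1 | 1 | 1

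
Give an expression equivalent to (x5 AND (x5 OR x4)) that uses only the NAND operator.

((x5 NAND ((x5 NAND x5) NAND (x4 NAND x4))) NAND (x5 NAND ((x5 NAND x5) NAND (x4 NAND x4))))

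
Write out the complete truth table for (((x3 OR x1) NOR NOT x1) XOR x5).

x5 | x1 | x3 | Output
---------------------
0 | 0 | 0 | 0
0 | 0 | 1 | 0
0 | 1 | 0 | 0
0 | 1 | 1 | 0
1 | 0 | 0 | 1
1 | 0 | 1 | 1
1 | 1 | 0 | 1
1 | 1 | 1 | 1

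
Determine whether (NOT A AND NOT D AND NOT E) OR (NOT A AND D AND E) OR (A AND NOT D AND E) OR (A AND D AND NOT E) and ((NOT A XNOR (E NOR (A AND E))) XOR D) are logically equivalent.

Yes, they are equivalent — the two output columns agree on all 8 assignments:
A | D | E | Expression 1 | Expression 2
---------------------------------------
0 | 0 | 0 | 1 | 1
0 | 0 | 1 | 0 | 0
0 | 1 | 0 | 0 | 0
0 | 1 | 1 | 1 | 1
1 | 0 | 0 | 0 | 0
1 | 0 | 1 | 1 | 1
1 | 1 | 0 | 1 | 1
1 | 1 | 1 | 0 | 0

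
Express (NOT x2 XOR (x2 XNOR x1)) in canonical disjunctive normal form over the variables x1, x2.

(x1 AND NOT x2) OR (x1 AND x2)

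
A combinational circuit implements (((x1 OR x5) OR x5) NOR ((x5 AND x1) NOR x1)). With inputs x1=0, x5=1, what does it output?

Substituting: (((0 OR 1) OR 1) NOR ((1 AND 0) NOR 0))
= 0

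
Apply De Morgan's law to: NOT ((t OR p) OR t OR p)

NOT (t OR p) AND NOT t AND NOT p
De Morgan's: NOT(OR of terms) = AND of negations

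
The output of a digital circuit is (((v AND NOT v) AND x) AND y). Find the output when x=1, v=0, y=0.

Substituting: (((0 AND NOT 0) AND 1) AND 0)
= 0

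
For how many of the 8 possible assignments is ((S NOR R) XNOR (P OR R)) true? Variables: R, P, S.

Satisfying assignments: (0,0,1), (0,1,0)
Count: 2 out of 8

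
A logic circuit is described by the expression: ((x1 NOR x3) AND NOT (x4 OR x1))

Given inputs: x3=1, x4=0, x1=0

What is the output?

Substituting: ((0 NOR 1) AND NOT (0 OR 0))
= 0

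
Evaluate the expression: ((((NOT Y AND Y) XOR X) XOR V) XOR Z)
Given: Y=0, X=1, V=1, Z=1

Substituting: ((((NOT 0 AND 0) XOR 1) XOR 1) XOR 1)
= 1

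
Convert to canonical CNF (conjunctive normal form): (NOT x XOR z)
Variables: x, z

(x OR NOT z) AND (NOT x OR z)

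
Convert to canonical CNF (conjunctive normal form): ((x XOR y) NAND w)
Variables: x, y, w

(x OR NOT y OR NOT w) AND (NOT x OR y OR NOT w)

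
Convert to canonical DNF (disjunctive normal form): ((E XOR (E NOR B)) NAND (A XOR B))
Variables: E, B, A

(NOT E AND NOT B AND NOT A) OR (NOT E AND B AND NOT A) OR (NOT E AND B AND A) OR (E AND NOT B AND NOT A) OR (E AND B AND A)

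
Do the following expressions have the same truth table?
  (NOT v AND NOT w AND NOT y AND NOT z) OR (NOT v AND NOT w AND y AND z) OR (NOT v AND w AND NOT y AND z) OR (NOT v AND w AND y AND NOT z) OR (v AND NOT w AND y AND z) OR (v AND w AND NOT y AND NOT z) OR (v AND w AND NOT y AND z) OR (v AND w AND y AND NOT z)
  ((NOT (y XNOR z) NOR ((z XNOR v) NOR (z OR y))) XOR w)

Yes, they are equivalent — the two output columns agree on all 16 assignments:
v | w | y | z | Expression 1 | Expression 2
-------------------------------------------
0 | 0 | 0 | 0 | 1 | 1
0 | 0 | 0 | 1 | 0 | 0
0 | 0 | 1 | 0 | 0 | 0
0 | 0 | 1 | 1 | 1 | 1
0 | 1 | 0 | 0 | 0 | 0
0 | 1 | 0 | 1 | 1 | 1
0 | 1 | 1 | 0 | 1 | 1
0 | 1 | 1 | 1 | 0 | 0
1 | 0 | 0 | 0 | 0 | 0
1 | 0 | 0 | 1 | 0 | 0
1 | 0 | 1 | 0 | 0 | 0
1 | 0 | 1 | 1 | 1 | 1
1 | 1 | 0 | 0 | 1 | 1
1 | 1 | 0 | 1 | 1 | 1
1 | 1 | 1 | 0 | 1 | 1
1 | 1 | 1 | 1 | 0 | 0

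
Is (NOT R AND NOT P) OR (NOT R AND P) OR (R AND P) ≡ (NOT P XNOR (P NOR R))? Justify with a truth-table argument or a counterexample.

Yes, they are equivalent — the two output columns agree on all 4 assignments:
R | P | Expression 1 | Expression 2
-----------------------------------
0 | 0 | 1 | 1
0 | 1 | 1 | 1
1 | 0 | 0 | 0
1 | 1 | 1 | 1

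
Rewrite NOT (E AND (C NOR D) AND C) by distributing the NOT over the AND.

NOT E OR NOT (C NOR D) OR NOT C
De Morgan's: NOT(AND of terms) = OR of negations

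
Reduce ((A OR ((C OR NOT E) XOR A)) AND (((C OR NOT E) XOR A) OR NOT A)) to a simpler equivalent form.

By distribution ((E OR v) AND (E OR NOT v) = E):
= ((C OR NOT E) XOR A)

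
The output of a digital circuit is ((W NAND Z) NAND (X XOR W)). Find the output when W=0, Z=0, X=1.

Substituting: ((0 NAND 0) NAND (1 XOR 0))
= 0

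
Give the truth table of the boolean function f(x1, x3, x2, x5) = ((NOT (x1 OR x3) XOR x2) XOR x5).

x1 | x3 | x2 | x5 | Output
--------------------------
0 | 0 | 0 | 0 | 1
0 | 0 | 0 | 1 | 0
0 | 0 | 1 | 0 | 0
0 | 0 | 1 | 1 | 1
0 | 1 | 0 | 0 | 0
0 | 1 | 0 | 1 | 1
0 | 1 | 1 | 0 | 1
0 | 1 | 1 | 1 | 0
1 | 0 | 0 | 0 | 0
1 | 0 | 0 | 1 | 1
1 | 0 | 1 | 0 | 1
1 | 0 | 1 | 1 | 0
1 | 1 | 0 | 0 | 0
1 | 1 | 0 | 1 | 1
1 | 1 | 1 | 0 | 1
1 | 1 | 1 | 1 | 0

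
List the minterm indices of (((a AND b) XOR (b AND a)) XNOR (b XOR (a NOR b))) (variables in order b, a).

Σm(1) = (NOT b AND a)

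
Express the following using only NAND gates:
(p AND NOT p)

((p NAND (p NAND p)) NAND (p NAND (p NAND p)))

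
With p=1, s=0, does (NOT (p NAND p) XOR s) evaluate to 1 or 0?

Substituting: (NOT (1 NAND 1) XOR 0)
= 1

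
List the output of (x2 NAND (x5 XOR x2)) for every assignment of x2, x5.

x2 | x5 | Output
----------------
0 | 0 | 1
0 | 1 | 1
1 | 0 | 0
1 | 1 | 1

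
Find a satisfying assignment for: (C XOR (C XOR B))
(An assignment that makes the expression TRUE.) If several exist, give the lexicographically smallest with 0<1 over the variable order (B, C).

B=1, C=0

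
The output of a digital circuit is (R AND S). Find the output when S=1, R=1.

Substituting: (1 AND 1)
= 1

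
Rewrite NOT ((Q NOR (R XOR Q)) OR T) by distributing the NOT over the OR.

NOT (Q NOR (R XOR Q)) AND NOT T
De Morgan's: NOT(OR of terms) = AND of negations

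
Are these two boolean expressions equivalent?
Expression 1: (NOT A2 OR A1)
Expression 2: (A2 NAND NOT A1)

Yes, they are equivalent — the two output columns agree on all 4 assignments:
A2 | A1 | Expression 1 | Expression 2
-------------------------------------
0 | 0 | 1 | 1
0 | 1 | 1 | 1
1 | 0 | 0 | 0
1 | 1 | 1 | 1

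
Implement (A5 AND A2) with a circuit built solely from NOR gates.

((A5 NOR A5) NOR (A2 NOR A2))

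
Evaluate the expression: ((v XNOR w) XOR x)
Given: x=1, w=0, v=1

Substituting: ((1 XNOR 0) XOR 1)
= 1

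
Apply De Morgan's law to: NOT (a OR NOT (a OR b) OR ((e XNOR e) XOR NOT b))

NOT a AND (a OR b) AND NOT ((e XNOR e) XOR NOT b)
De Morgan's: NOT(OR of terms) = AND of negations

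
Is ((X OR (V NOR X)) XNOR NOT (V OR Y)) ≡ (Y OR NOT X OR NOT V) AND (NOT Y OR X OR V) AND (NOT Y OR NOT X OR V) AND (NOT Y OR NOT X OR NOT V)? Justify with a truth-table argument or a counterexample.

Yes, they are equivalent — the two output columns agree on all 8 assignments:
Y | X | V | Expression 1 | Expression 2
---------------------------------------
0 | 0 | 0 | 1 | 1
0 | 0 | 1 | 1 | 1
0 | 1 | 0 | 1 | 1
0 | 1 | 1 | 0 | 0
1 | 0 | 0 | 0 | 0
1 | 0 | 1 | 1 | 1
1 | 1 | 0 | 0 | 0
1 | 1 | 1 | 0 | 0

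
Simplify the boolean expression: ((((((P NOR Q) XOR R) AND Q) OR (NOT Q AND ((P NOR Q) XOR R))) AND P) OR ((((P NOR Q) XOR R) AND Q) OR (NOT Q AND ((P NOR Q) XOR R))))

By absorption (E OR (E AND v) = E) then distribution ((E AND v) OR (E AND NOT v) = E):
= ((P NOR Q) XOR R)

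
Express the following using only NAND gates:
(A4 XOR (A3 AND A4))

((A4 NAND (A4 NAND ((A3 NAND A4) NAND (A3 NAND A4)))) NAND (((A3 NAND A4) NAND (A3 NAND A4)) NAND (A4 NAND ((A3 NAND A4) NAND (A3 NAND A4)))))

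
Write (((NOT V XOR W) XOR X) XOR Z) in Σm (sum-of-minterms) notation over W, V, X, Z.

Σm(0, 3, 5, 6, 9, 10, 12, 15) = (NOT W AND NOT V AND NOT X AND NOT Z) OR (NOT W AND NOT V AND X AND Z) OR (NOT W AND V AND NOT X AND Z) OR (NOT W AND V AND X AND NOT Z) OR (W AND NOT V AND NOT X AND Z) OR (W AND NOT V AND X AND NOT Z) OR (W AND V AND NOT X AND NOT Z) OR (W AND V AND X AND Z)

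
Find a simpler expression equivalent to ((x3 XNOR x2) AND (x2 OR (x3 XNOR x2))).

By absorption (E AND (E OR v) = E):
= (x3 XNOR x2)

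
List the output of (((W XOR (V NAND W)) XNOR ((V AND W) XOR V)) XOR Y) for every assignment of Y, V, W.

Y | V | W | Output
------------------
0 | 0 | 0 | 0
0 | 0 | 1 | 1
0 | 1 | 0 | 1
0 | 1 | 1 | 0
1 | 0 | 0 | 1
1 | 0 | 1 | 0
1 | 1 | 0 | 0
1 | 1 | 1 | 1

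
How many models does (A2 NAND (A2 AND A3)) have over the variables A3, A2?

Satisfying assignments: (0,0), (0,1), (1,0)
Count: 3 out of 4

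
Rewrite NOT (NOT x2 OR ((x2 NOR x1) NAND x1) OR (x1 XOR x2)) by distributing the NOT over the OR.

x2 AND NOT ((x2 NOR x1) NAND x1) AND NOT (x1 XOR x2)
De Morgan's: NOT(OR of terms) = AND of negations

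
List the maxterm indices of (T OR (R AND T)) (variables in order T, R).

ΠM(0, 1) = (T OR R) AND (T OR NOT R)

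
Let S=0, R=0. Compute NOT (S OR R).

Substituting: NOT (0 OR 0)
= 1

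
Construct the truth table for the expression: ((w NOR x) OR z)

w | x | z | Output
------------------
0 | 0 | 0 | 1
0 | 0 | 1 | 1
0 | 1 | 0 | 0
0 | 1 | 1 | 1
1 | 0 | 0 | 0
1 | 0 | 1 | 1
1 | 1 | 0 | 0
1 | 1 | 1 | 1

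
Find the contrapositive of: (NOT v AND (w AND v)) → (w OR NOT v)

Contrapositive: NOT (w OR NOT v) → NOT (NOT v AND (w AND v))
Note: A statement and its contrapositive are logically equivalent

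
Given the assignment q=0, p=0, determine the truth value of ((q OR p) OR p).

Substituting: ((0 OR 0) OR 0)
= 0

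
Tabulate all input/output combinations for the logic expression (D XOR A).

A | D | Output
--------------
0 | 0 | 0
0 | 1 | 1
1 | 0 | 1
1 | 1 | 0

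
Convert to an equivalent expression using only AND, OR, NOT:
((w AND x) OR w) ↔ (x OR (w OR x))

(((w AND x) OR w) AND (x OR (w OR x))) OR (NOT ((w AND x) OR w) AND NOT (x OR (w OR x)))
(Biconditional = both true or both false)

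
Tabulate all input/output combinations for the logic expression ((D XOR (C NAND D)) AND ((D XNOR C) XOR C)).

D | C | Output
--------------
0 | 0 | 1
0 | 1 | 1
1 | 0 | 0
1 | 1 | 0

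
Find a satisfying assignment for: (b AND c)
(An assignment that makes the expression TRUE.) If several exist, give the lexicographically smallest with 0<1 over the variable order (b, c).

b=1, c=1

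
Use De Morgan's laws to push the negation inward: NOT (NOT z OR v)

z AND NOT v
De Morgan's: NOT(OR of terms) = AND of negations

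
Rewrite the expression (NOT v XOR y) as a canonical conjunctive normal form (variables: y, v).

(y OR NOT v) AND (NOT y OR v)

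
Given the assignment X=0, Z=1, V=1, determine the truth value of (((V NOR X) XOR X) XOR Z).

Substituting: (((1 NOR 0) XOR 0) XOR 1)
= 1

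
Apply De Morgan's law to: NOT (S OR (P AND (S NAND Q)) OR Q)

NOT S AND NOT (P AND (S NAND Q)) AND NOT Q
De Morgan's: NOT(OR of terms) = AND of negations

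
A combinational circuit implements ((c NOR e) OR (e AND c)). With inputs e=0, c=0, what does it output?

Substituting: ((0 NOR 0) OR (0 AND 0))
= 1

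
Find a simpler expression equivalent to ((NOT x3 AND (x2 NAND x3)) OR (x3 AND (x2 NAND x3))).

By distribution ((E AND v) OR (E AND NOT v) = E):
= (x2 NAND x3)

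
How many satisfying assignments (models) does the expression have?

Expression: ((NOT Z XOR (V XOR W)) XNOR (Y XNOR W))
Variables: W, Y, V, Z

Satisfying assignments: (0,0,0,0), (0,0,1,1), (0,1,0,1), (0,1,1,0), (1,0,0,0), (1,0,1,1), (1,1,0,1), (1,1,1,0)
Count: 8 out of 16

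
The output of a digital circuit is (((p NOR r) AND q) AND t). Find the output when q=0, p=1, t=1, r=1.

Substituting: (((1 NOR 1) AND 0) AND 1)
= 0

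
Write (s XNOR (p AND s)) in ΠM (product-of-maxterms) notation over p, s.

ΠM(1) = (p OR NOT s)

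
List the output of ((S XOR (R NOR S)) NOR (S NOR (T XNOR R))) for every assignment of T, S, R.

T | S | R | Output
------------------
0 | 0 | 0 | 0
0 | 0 | 1 | 0
0 | 1 | 0 | 0
0 | 1 | 1 | 0
1 | 0 | 0 | 0
1 | 0 | 1 | 1
1 | 1 | 0 | 0
1 | 1 | 1 | 0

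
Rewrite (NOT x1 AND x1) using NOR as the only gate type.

(((x1 NOR x1) NOR (x1 NOR x1)) NOR (x1 NOR x1))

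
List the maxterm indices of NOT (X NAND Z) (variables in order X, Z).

ΠM(0, 1, 2) = (X OR Z) AND (X OR NOT Z) AND (NOT X OR Z)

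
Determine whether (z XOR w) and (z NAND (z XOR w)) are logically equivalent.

No. Counterexample: with w=0, z=0, Expression 1 = 0 but Expression 2 = 1.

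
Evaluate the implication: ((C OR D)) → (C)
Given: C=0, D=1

Antecedent ((C OR D)) = 1; consequent (C) = 0.
1 → 0 = 0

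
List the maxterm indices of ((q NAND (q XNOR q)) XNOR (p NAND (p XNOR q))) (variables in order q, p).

ΠM(2) = (NOT q OR p)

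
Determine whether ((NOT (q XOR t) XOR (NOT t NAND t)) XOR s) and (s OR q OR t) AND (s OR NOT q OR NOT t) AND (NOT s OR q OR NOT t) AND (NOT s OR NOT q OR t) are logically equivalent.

Yes, they are equivalent — the two output columns agree on all 8 assignments:
s | q | t | Expression 1 | Expression 2
---------------------------------------
0 | 0 | 0 | 0 | 0
0 | 0 | 1 | 1 | 1
0 | 1 | 0 | 1 | 1
0 | 1 | 1 | 0 | 0
1 | 0 | 0 | 1 | 1
1 | 0 | 1 | 0 | 0
1 | 1 | 0 | 0 | 0
1 | 1 | 1 | 1 | 1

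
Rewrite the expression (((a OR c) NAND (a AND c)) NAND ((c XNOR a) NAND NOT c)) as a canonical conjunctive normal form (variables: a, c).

(a OR NOT c) AND (NOT a OR c)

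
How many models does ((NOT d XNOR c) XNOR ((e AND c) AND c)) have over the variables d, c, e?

Satisfying assignments: (0,0,0), (0,0,1), (0,1,1), (1,1,0)
Count: 4 out of 8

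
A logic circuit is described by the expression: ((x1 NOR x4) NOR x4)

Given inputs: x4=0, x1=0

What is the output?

Substituting: ((0 NOR 0) NOR 0)
= 0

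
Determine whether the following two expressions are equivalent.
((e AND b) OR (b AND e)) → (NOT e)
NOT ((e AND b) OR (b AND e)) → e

No, Inverse is not equivalent to original (counterexample: e=0, b=0)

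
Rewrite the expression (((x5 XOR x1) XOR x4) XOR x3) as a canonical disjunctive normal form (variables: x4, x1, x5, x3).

(NOT x4 AND NOT x1 AND NOT x5 AND x3) OR (NOT x4 AND NOT x1 AND x5 AND NOT x3) OR (NOT x4 AND x1 AND NOT x5 AND NOT x3) OR (NOT x4 AND x1 AND x5 AND x3) OR (x4 AND NOT x1 AND NOT x5 AND NOT x3) OR (x4 AND NOT x1 AND x5 AND x3) OR (x4 AND x1 AND NOT x5 AND x3) OR (x4 AND x1 AND x5 AND NOT x3)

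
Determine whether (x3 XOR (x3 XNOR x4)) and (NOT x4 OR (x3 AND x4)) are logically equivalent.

No. Counterexample: with x3=1, x4=1, Expression 1 = 0 but Expression 2 = 1.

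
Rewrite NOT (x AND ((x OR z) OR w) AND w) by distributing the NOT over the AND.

NOT x OR NOT ((x OR z) OR w) OR NOT w
De Morgan's: NOT(AND of terms) = OR of negations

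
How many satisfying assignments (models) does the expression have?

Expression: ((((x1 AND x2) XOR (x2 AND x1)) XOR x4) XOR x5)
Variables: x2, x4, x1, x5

Satisfying assignments: (0,0,0,1), (0,0,1,1), (0,1,0,0), (0,1,1,0), (1,0,0,1), (1,0,1,1), (1,1,0,0), (1,1,1,0)
Count: 8 out of 16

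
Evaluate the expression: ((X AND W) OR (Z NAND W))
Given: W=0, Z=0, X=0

Substituting: ((0 AND 0) OR (0 NAND 0))
= 1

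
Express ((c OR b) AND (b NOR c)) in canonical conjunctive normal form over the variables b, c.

(b OR c) AND (b OR NOT c) AND (NOT b OR c) AND (NOT b OR NOT c)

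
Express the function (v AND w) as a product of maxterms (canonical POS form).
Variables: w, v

ΠM(0, 1, 2) = (w OR v) AND (w OR NOT v) AND (NOT w OR v)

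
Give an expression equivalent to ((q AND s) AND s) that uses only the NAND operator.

((((q NAND s) NAND (q NAND s)) NAND s) NAND (((q NAND s) NAND (q NAND s)) NAND s))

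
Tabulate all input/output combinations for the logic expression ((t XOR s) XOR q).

s | t | q | Output
------------------
0 | 0 | 0 | 0
0 | 0 | 1 | 1
0 | 1 | 0 | 1
0 | 1 | 1 | 0
1 | 0 | 0 | 1
1 | 0 | 1 | 0
1 | 1 | 0 | 0
1 | 1 | 1 | 1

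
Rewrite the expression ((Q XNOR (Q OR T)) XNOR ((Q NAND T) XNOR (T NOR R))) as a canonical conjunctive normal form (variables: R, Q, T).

(NOT R OR Q OR T) AND (NOT R OR NOT Q OR T)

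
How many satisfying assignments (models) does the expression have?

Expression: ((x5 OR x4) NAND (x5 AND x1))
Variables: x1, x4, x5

Satisfying assignments: (0,0,0), (0,0,1), (0,1,0), (0,1,1), (1,0,0), (1,1,0)
Count: 6 out of 8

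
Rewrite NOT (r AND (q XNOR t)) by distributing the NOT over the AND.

NOT r OR NOT (q XNOR t)
De Morgan's: NOT(AND of terms) = OR of negations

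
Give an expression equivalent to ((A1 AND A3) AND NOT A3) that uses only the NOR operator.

((((A1 NOR A1) NOR (A3 NOR A3)) NOR ((A1 NOR A1) NOR (A3 NOR A3))) NOR ((A3 NOR A3) NOR (A3 NOR A3)))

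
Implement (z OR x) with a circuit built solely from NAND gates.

((z NAND z) NAND (x NAND x))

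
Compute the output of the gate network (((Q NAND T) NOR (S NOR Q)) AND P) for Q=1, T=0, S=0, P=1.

Substituting: (((1 NAND 0) NOR (0 NOR 1)) AND 1)
= 0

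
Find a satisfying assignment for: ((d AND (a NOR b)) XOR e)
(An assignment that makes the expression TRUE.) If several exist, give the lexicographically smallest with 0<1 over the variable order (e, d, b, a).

e=0, d=1, b=0, a=0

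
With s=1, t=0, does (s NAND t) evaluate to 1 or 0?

Substituting: (1 NAND 0)
= 1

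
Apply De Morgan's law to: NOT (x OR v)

NOT x AND NOT v
De Morgan's: NOT(OR of terms) = AND of negations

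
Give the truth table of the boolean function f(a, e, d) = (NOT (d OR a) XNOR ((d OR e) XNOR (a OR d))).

a | e | d | Output
------------------
0 | 0 | 0 | 1
0 | 0 | 1 | 0
0 | 1 | 0 | 0
0 | 1 | 1 | 0
1 | 0 | 0 | 1
1 | 0 | 1 | 0
1 | 1 | 0 | 0
1 | 1 | 1 | 0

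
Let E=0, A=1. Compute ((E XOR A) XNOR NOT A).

Substituting: ((0 XOR 1) XNOR NOT 1)
= 0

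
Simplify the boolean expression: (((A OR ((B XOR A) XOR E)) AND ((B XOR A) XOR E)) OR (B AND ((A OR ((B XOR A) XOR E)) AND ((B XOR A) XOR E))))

By absorption (E OR (E AND v) = E) then absorption (E AND (E OR v) = E):
= ((B XOR A) XOR E)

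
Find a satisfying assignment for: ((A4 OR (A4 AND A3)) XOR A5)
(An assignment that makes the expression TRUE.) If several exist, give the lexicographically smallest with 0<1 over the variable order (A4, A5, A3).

A4=0, A5=1, A3=0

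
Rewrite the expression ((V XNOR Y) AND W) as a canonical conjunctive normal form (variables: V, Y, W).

(V OR Y OR W) AND (V OR NOT Y OR W) AND (V OR NOT Y OR NOT W) AND (NOT V OR Y OR W) AND (NOT V OR Y OR NOT W) AND (NOT V OR NOT Y OR W)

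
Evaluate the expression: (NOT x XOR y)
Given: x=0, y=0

Substituting: (NOT 0 XOR 0)
= 1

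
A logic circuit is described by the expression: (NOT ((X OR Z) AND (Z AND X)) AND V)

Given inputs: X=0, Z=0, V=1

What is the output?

Substituting: (NOT ((0 OR 0) AND (0 AND 0)) AND 1)
= 1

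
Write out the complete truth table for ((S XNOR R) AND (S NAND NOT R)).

S | R | Output
--------------
0 | 0 | 1
0 | 1 | 0
1 | 0 | 0
1 | 1 | 1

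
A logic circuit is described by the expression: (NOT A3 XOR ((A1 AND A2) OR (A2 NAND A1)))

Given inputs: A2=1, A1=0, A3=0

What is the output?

Substituting: (NOT 0 XOR ((0 AND 1) OR (1 NAND 0)))
= 0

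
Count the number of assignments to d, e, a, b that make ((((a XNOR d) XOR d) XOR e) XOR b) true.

Satisfying assignments: (0,0,0,0), (0,0,1,1), (0,1,0,1), (0,1,1,0), (1,0,0,0), (1,0,1,1), (1,1,0,1), (1,1,1,0)
Count: 8 out of 16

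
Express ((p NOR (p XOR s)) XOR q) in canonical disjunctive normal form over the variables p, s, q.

(NOT p AND NOT s AND NOT q) OR (NOT p AND s AND q) OR (p AND NOT s AND q) OR (p AND s AND q)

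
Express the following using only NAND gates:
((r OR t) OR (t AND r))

((((r NAND r) NAND (t NAND t)) NAND ((r NAND r) NAND (t NAND t))) NAND (((t NAND r) NAND (t NAND r)) NAND ((t NAND r) NAND (t NAND r))))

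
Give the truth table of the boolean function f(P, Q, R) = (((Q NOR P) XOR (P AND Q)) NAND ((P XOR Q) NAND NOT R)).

P | Q | R | Output
------------------
0 | 0 | 0 | 0
0 | 0 | 1 | 0
0 | 1 | 0 | 1
0 | 1 | 1 | 1
1 | 0 | 0 | 1
1 | 0 | 1 | 1
1 | 1 | 0 | 0
1 | 1 | 1 | 0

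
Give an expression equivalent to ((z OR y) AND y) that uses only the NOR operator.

((((z NOR y) NOR (z NOR y)) NOR ((z NOR y) NOR (z NOR y))) NOR (y NOR y))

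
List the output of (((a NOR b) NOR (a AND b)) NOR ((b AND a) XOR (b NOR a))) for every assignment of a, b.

a | b | Output
--------------
0 | 0 | 0
0 | 1 | 0
1 | 0 | 0
1 | 1 | 0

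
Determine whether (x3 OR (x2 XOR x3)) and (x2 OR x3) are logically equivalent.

Yes, they are equivalent — the two output columns agree on all 4 assignments:
x2 | x3 | Expression 1 | Expression 2
-------------------------------------
0 | 0 | 0 | 0
0 | 1 | 1 | 1
1 | 0 | 1 | 1
1 | 1 | 1 | 1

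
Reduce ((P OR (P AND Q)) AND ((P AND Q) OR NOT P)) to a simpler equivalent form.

By distribution ((E OR v) AND (E OR NOT v) = E):
= (P AND Q)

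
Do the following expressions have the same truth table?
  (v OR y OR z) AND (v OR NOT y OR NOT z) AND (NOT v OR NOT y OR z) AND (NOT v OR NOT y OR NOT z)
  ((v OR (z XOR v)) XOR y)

Yes, they are equivalent — the two output columns agree on all 8 assignments:
v | y | z | Expression 1 | Expression 2
---------------------------------------
0 | 0 | 0 | 0 | 0
0 | 0 | 1 | 1 | 1
0 | 1 | 0 | 1 | 1
0 | 1 | 1 | 0 | 0
1 | 0 | 0 | 1 | 1
1 | 0 | 1 | 1 | 1
1 | 1 | 0 | 0 | 0
1 | 1 | 1 | 0 | 0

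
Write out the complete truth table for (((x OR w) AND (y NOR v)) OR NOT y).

y | x | v | w | Output
----------------------
0 | 0 | 0 | 0 | 1
0 | 0 | 0 | 1 | 1
0 | 0 | 1 | 0 | 1
0 | 0 | 1 | 1 | 1
0 | 1 | 0 | 0 | 1
0 | 1 | 0 | 1 | 1
0 | 1 | 1 | 0 | 1
0 | 1 | 1 | 1 | 1
1 | 0 | 0 | 0 | 0
1 | 0 | 0 | 1 | 0
1 | 0 | 1 | 0 | 0
1 | 0 | 1 | 1 | 0
1 | 1 | 0 | 0 | 0
1 | 1 | 0 | 1 | 0
1 | 1 | 1 | 0 | 0
1 | 1 | 1 | 1 | 0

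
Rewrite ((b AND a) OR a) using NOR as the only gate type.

((((b NOR b) NOR (a NOR a)) NOR a) NOR (((b NOR b) NOR (a NOR a)) NOR a))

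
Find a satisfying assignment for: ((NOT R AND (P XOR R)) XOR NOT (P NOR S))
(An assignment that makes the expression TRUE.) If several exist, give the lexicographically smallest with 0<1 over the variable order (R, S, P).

R=0, S=1, P=0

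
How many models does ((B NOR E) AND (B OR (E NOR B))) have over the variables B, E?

Satisfying assignments: (0,0)
Count: 1 out of 4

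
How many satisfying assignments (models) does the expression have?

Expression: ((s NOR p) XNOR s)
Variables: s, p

Satisfying assignments: (0,1)
Count: 1 out of 4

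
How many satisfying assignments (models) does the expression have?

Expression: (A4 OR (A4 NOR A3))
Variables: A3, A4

Satisfying assignments: (0,0), (0,1), (1,1)
Count: 3 out of 4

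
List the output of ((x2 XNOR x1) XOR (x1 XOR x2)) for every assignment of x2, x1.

x2 | x1 | Output
----------------
0 | 0 | 1
0 | 1 | 1
1 | 0 | 1
1 | 1 | 1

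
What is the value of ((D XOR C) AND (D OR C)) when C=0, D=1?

Substituting: ((1 XOR 0) AND (1 OR 0))
= 1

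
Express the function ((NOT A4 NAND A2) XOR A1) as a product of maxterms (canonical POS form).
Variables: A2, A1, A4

ΠM(2, 3, 4, 7) = (A2 OR NOT A1 OR A4) AND (A2 OR NOT A1 OR NOT A4) AND (NOT A2 OR A1 OR A4) AND (NOT A2 OR NOT A1 OR NOT A4)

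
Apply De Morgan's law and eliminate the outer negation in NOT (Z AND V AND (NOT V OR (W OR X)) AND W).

NOT Z OR NOT V OR NOT (NOT V OR (W OR X)) OR NOT W
De Morgan's: NOT(AND of terms) = OR of negations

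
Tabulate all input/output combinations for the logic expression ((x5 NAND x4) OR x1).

x5 | x1 | x4 | Output
---------------------
0 | 0 | 0 | 1
0 | 0 | 1 | 1
0 | 1 | 0 | 1
0 | 1 | 1 | 1
1 | 0 | 0 | 1
1 | 0 | 1 | 0
1 | 1 | 0 | 1
1 | 1 | 1 | 1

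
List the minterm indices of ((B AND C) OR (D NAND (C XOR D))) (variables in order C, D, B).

Σm(0, 1, 4, 5, 6, 7) = (NOT C AND NOT D AND NOT B) OR (NOT C AND NOT D AND B) OR (C AND NOT D AND NOT B) OR (C AND NOT D AND B) OR (C AND D AND NOT B) OR (C AND D AND B)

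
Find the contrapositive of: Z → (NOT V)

Contrapositive: V → NOT Z
Note: A statement and its contrapositive are logically equivalent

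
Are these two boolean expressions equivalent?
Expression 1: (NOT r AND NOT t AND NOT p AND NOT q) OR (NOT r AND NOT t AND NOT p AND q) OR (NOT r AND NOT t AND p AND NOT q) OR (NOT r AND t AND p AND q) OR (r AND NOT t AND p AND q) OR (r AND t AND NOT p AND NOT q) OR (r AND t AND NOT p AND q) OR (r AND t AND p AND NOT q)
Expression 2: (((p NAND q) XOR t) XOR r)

Yes, they are equivalent — the two output columns agree on all 16 assignments:
r | t | p | q | Expression 1 | Expression 2
-------------------------------------------
0 | 0 | 0 | 0 | 1 | 1
0 | 0 | 0 | 1 | 1 | 1
0 | 0 | 1 | 0 | 1 | 1
0 | 0 | 1 | 1 | 0 | 0
0 | 1 | 0 | 0 | 0 | 0
0 | 1 | 0 | 1 | 0 | 0
0 | 1 | 1 | 0 | 0 | 0
0 | 1 | 1 | 1 | 1 | 1
1 | 0 | 0 | 0 | 0 | 0
1 | 0 | 0 | 1 | 0 | 0
1 | 0 | 1 | 0 | 0 | 0
1 | 0 | 1 | 1 | 1 | 1
1 | 1 | 0 | 0 | 1 | 1
1 | 1 | 0 | 1 | 1 | 1
1 | 1 | 1 | 0 | 1 | 1
1 | 1 | 1 | 1 | 0 | 0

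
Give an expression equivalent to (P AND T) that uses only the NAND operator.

((P NAND T) NAND (P NAND T))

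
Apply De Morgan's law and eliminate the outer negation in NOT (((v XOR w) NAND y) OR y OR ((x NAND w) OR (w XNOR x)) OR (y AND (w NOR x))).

NOT ((v XOR w) NAND y) AND NOT y AND NOT ((x NAND w) OR (w XNOR x)) AND NOT (y AND (w NOR x))
De Morgan's: NOT(OR of terms) = AND of negations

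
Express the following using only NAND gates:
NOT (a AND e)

(((a NAND e) NAND (a NAND e)) NAND ((a NAND e) NAND (a NAND e)))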